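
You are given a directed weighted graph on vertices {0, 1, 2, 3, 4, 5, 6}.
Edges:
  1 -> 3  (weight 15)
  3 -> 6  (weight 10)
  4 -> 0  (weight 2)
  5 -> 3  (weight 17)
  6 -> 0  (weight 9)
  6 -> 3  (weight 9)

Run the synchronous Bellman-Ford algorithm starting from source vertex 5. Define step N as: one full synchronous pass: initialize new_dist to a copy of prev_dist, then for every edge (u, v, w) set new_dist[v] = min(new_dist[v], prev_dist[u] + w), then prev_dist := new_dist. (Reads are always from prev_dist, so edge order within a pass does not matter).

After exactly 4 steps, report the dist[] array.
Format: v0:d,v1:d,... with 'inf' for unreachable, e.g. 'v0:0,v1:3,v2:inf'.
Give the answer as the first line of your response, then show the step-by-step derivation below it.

v0:36,v1:inf,v2:inf,v3:17,v4:inf,v5:0,v6:27

step 1: dist = v0:inf,v1:inf,v2:inf,v3:17,v4:inf,v5:0,v6:inf
step 2: dist = v0:inf,v1:inf,v2:inf,v3:17,v4:inf,v5:0,v6:27
step 3: dist = v0:36,v1:inf,v2:inf,v3:17,v4:inf,v5:0,v6:27
step 4: dist = v0:36,v1:inf,v2:inf,v3:17,v4:inf,v5:0,v6:27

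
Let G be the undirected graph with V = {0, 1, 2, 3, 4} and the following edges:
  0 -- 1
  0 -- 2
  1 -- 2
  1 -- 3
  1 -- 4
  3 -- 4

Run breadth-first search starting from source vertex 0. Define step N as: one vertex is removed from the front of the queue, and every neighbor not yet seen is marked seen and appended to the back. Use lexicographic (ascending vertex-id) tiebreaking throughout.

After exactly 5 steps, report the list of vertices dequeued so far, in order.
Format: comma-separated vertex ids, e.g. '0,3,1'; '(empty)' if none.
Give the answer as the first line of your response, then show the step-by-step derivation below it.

0,1,2,3,4

step 1: dequeue 0; queue=[1,2]; order=0
step 2: dequeue 1; queue=[2,3,4]; order=0,1
step 3: dequeue 2; queue=[3,4]; order=0,1,2
step 4: dequeue 3; queue=[4]; order=0,1,2,3
step 5: dequeue 4; queue=[(empty)]; order=0,1,2,3,4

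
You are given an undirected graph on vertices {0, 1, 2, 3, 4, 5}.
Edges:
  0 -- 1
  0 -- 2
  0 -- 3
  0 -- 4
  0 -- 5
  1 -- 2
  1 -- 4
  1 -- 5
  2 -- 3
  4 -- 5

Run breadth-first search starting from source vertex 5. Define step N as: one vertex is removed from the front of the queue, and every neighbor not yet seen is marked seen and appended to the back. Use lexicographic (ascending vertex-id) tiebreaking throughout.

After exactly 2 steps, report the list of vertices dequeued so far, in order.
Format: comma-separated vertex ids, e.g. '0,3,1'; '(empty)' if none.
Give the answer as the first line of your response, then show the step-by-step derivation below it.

5,0

step 1: dequeue 5; queue=[0,1,4]; order=5
step 2: dequeue 0; queue=[1,4,2,3]; order=5,0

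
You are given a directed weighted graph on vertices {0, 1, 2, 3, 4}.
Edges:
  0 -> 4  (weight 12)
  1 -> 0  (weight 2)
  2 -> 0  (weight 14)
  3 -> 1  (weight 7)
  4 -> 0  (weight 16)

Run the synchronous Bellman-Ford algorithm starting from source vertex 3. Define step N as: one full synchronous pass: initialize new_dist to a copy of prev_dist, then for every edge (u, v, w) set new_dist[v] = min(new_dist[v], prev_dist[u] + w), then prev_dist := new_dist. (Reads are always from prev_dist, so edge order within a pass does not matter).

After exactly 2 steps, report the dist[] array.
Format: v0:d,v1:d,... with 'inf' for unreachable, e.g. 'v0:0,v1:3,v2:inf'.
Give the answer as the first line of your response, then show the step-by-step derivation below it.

v0:9,v1:7,v2:inf,v3:0,v4:inf

step 1: dist = v0:inf,v1:7,v2:inf,v3:0,v4:inf
step 2: dist = v0:9,v1:7,v2:inf,v3:0,v4:inf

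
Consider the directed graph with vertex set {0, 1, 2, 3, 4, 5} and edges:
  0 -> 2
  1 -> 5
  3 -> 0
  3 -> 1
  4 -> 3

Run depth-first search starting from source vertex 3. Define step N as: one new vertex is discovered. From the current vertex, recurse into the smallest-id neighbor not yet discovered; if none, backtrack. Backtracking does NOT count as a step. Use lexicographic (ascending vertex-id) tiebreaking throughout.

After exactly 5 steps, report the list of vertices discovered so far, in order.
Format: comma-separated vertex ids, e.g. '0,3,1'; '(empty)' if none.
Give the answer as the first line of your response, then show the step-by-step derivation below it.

3,0,2,1,5

step 1: discover 3; path=3; order=3
step 2: discover 0; path=3>0; order=3,0
step 3: discover 2; path=3>0>2; order=3,0,2
step 4: discover 1; path=3>1; order=3,0,2,1
step 5: discover 5; path=3>1>5; order=3,0,2,1,5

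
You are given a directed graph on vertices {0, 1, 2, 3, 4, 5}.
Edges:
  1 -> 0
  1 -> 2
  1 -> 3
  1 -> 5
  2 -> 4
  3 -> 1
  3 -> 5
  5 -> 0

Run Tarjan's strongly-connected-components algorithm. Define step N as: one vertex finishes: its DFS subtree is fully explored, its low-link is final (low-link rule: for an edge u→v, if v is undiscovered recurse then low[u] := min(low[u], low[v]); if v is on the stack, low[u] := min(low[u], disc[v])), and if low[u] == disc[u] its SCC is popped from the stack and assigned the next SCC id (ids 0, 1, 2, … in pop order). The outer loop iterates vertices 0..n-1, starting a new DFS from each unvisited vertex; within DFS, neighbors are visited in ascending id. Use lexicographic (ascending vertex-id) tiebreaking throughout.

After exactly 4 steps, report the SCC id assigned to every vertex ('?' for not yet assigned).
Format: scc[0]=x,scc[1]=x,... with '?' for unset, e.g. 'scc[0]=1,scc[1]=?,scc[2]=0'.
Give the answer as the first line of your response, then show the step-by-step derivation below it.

scc[0]=0,scc[1]=?,scc[2]=2,scc[3]=?,scc[4]=1,scc[5]=3

step 1: low=(low[0]=0,low[1]=?,low[2]=?,low[3]=?,low[4]=?,low[5]=?); scc=(scc[0]=0,scc[1]=?,scc[2]=?,scc[3]=?,scc[4]=?,scc[5]=?)
step 2: low=(low[0]=0,low[1]=1,low[2]=2,low[3]=?,low[4]=3,low[5]=?); scc=(scc[0]=0,scc[1]=?,scc[2]=?,scc[3]=?,scc[4]=1,scc[5]=?)
step 3: low=(low[0]=0,low[1]=1,low[2]=2,low[3]=?,low[4]=3,low[5]=?); scc=(scc[0]=0,scc[1]=?,scc[2]=2,scc[3]=?,scc[4]=1,scc[5]=?)
step 4: low=(low[0]=0,low[1]=1,low[2]=2,low[3]=1,low[4]=3,low[5]=5); scc=(scc[0]=0,scc[1]=?,scc[2]=2,scc[3]=?,scc[4]=1,scc[5]=3)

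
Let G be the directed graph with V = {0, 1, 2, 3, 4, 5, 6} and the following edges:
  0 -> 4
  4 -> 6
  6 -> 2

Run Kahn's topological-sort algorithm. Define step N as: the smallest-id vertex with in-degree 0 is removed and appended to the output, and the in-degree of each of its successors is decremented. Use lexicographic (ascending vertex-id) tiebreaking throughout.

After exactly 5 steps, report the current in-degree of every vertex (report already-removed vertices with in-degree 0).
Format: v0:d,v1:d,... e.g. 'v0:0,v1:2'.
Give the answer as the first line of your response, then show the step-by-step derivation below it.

v0:0,v1:0,v2:1,v3:0,v4:0,v5:0,v6:0

step 1: output 0; order=[0]; indeg=(0,0,1,0,0,0,1)
step 2: output 1; order=[0,1]; indeg=(0,0,1,0,0,0,1)
step 3: output 3; order=[0,1,3]; indeg=(0,0,1,0,0,0,1)
step 4: output 4; order=[0,1,3,4]; indeg=(0,0,1,0,0,0,0)
step 5: output 5; order=[0,1,3,4,5]; indeg=(0,0,1,0,0,0,0)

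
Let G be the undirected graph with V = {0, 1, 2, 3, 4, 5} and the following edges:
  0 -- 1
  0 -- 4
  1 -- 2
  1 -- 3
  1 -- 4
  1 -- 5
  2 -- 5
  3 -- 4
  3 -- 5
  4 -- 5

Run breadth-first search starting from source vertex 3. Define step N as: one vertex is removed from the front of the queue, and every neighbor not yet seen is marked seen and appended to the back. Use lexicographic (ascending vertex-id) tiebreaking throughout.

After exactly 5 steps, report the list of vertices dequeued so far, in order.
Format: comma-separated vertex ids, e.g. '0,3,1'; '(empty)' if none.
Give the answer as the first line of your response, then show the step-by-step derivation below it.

3,1,4,5,0

step 1: dequeue 3; queue=[1,4,5]; order=3
step 2: dequeue 1; queue=[4,5,0,2]; order=3,1
step 3: dequeue 4; queue=[5,0,2]; order=3,1,4
step 4: dequeue 5; queue=[0,2]; order=3,1,4,5
step 5: dequeue 0; queue=[2]; order=3,1,4,5,0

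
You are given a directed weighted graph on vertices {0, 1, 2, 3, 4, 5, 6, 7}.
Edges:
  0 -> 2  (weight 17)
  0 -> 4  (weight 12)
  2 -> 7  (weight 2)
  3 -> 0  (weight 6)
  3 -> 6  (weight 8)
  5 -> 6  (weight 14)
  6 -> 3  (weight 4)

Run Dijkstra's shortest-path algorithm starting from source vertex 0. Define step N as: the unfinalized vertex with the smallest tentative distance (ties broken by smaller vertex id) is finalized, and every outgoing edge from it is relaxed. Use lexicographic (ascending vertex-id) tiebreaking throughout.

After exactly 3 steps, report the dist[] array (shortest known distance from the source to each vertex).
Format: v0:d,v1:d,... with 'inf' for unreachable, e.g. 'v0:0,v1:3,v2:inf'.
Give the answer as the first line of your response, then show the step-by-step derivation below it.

v0:0,v1:inf,v2:17,v3:inf,v4:12,v5:inf,v6:inf,v7:19

step 1: dist = v0:0,v1:inf,v2:17,v3:inf,v4:12,v5:inf,v6:inf,v7:inf
step 2: dist = v0:0,v1:inf,v2:17,v3:inf,v4:12,v5:inf,v6:inf,v7:inf
step 3: dist = v0:0,v1:inf,v2:17,v3:inf,v4:12,v5:inf,v6:inf,v7:19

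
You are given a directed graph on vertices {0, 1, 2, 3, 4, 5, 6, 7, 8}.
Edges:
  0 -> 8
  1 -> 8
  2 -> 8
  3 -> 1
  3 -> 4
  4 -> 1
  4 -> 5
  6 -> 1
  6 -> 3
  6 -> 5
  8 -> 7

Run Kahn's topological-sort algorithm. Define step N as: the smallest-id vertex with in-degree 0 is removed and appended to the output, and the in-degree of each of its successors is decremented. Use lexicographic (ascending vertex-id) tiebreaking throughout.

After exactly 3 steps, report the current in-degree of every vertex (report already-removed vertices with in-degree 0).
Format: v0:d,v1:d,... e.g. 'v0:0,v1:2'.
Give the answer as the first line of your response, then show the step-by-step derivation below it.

v0:0,v1:2,v2:0,v3:0,v4:1,v5:1,v6:0,v7:1,v8:1

step 1: output 0; order=[0]; indeg=(0,3,0,1,1,2,0,1,2)
step 2: output 2; order=[0,2]; indeg=(0,3,0,1,1,2,0,1,1)
step 3: output 6; order=[0,2,6]; indeg=(0,2,0,0,1,1,0,1,1)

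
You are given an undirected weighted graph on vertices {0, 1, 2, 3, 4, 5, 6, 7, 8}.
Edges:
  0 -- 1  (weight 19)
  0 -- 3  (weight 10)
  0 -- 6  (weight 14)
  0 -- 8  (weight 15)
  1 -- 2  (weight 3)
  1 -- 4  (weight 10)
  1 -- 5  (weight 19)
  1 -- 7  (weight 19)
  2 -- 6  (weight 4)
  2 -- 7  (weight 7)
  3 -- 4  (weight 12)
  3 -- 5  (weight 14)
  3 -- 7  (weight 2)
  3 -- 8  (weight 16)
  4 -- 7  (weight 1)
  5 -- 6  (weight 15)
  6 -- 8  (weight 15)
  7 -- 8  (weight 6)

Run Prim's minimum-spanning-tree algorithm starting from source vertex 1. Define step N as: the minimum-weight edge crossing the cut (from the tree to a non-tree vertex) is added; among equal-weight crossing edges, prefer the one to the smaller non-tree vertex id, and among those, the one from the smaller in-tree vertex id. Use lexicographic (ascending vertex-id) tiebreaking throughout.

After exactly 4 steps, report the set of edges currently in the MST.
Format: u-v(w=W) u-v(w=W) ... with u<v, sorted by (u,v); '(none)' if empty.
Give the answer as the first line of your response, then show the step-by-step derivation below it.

1-2(w=3) 2-6(w=4) 2-7(w=7) 4-7(w=1)

step 1: add edge 1-2 (w=3); MST = {1-2(w=3)}
step 2: add edge 2-6 (w=4); MST = {1-2(w=3) 2-6(w=4)}
step 3: add edge 2-7 (w=7); MST = {1-2(w=3) 2-6(w=4) 2-7(w=7)}
step 4: add edge 4-7 (w=1); MST = {1-2(w=3) 2-6(w=4) 2-7(w=7) 4-7(w=1)}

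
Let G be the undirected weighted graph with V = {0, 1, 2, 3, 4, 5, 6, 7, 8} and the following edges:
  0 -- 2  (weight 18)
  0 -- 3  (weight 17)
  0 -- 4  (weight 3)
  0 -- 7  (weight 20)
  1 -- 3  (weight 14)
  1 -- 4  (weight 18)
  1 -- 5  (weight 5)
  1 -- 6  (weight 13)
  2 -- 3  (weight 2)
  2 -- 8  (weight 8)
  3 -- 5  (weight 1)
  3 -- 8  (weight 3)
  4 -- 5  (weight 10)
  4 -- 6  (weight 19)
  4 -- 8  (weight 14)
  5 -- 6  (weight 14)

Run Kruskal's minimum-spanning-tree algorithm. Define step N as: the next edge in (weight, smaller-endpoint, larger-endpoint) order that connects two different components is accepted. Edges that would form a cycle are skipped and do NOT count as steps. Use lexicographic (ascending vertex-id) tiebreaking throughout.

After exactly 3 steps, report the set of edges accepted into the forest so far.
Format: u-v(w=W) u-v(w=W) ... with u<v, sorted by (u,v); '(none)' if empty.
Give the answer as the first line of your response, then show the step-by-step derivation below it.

0-4(w=3) 2-3(w=2) 3-5(w=1)

step 1: add edge 3-5 (w=1); MST = {3-5(w=1)}
step 2: add edge 2-3 (w=2); MST = {2-3(w=2) 3-5(w=1)}
step 3: add edge 0-4 (w=3); MST = {0-4(w=3) 2-3(w=2) 3-5(w=1)}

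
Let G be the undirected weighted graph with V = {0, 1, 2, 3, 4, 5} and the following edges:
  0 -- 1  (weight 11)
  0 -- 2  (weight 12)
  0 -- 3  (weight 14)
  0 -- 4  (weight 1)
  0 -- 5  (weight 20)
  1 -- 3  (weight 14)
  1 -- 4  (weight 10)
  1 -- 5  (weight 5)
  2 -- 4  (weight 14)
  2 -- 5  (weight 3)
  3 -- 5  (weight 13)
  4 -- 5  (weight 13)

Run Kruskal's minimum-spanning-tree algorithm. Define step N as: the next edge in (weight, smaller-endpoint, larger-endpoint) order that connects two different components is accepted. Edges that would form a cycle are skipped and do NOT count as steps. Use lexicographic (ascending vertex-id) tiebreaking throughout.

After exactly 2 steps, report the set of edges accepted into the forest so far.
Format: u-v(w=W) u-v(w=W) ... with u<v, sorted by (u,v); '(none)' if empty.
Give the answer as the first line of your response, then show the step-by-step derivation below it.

0-4(w=1) 2-5(w=3)

step 1: add edge 0-4 (w=1); MST = {0-4(w=1)}
step 2: add edge 2-5 (w=3); MST = {0-4(w=1) 2-5(w=3)}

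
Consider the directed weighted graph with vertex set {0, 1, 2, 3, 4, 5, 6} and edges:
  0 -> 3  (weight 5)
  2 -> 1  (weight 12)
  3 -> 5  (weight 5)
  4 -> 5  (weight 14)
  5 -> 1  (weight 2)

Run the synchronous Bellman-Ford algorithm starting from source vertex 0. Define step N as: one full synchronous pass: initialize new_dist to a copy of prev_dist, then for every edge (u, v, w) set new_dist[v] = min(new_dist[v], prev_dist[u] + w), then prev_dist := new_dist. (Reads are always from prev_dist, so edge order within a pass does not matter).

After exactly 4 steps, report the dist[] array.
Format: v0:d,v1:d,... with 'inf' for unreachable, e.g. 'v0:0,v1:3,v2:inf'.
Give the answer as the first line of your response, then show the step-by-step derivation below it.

v0:0,v1:12,v2:inf,v3:5,v4:inf,v5:10,v6:inf

step 1: dist = v0:0,v1:inf,v2:inf,v3:5,v4:inf,v5:inf,v6:inf
step 2: dist = v0:0,v1:inf,v2:inf,v3:5,v4:inf,v5:10,v6:inf
step 3: dist = v0:0,v1:12,v2:inf,v3:5,v4:inf,v5:10,v6:inf
step 4: dist = v0:0,v1:12,v2:inf,v3:5,v4:inf,v5:10,v6:inf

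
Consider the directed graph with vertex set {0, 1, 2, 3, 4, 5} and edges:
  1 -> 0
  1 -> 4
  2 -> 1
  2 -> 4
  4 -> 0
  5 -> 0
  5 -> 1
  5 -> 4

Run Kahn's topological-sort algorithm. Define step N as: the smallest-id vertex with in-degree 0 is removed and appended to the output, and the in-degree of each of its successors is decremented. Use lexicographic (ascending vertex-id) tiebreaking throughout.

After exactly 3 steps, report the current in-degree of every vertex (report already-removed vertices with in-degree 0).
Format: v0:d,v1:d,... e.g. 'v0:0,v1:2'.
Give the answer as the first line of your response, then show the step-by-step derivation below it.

v0:2,v1:0,v2:0,v3:0,v4:1,v5:0

step 1: output 2; order=[2]; indeg=(3,1,0,0,2,0)
step 2: output 3; order=[2,3]; indeg=(3,1,0,0,2,0)
step 3: output 5; order=[2,3,5]; indeg=(2,0,0,0,1,0)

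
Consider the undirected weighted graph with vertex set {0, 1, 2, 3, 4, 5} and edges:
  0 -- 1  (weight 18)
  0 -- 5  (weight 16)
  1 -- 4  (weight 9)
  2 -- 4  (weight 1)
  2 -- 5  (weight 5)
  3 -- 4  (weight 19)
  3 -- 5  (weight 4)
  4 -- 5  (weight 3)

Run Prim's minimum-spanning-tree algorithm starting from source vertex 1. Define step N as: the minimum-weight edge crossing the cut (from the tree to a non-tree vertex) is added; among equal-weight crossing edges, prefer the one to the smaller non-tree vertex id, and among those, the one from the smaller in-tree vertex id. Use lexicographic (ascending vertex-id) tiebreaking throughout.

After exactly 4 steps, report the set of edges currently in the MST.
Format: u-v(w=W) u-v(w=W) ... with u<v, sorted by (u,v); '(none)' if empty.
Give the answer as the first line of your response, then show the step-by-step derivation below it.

1-4(w=9) 2-4(w=1) 3-5(w=4) 4-5(w=3)

step 1: add edge 1-4 (w=9); MST = {1-4(w=9)}
step 2: add edge 2-4 (w=1); MST = {1-4(w=9) 2-4(w=1)}
step 3: add edge 4-5 (w=3); MST = {1-4(w=9) 2-4(w=1) 4-5(w=3)}
step 4: add edge 3-5 (w=4); MST = {1-4(w=9) 2-4(w=1) 3-5(w=4) 4-5(w=3)}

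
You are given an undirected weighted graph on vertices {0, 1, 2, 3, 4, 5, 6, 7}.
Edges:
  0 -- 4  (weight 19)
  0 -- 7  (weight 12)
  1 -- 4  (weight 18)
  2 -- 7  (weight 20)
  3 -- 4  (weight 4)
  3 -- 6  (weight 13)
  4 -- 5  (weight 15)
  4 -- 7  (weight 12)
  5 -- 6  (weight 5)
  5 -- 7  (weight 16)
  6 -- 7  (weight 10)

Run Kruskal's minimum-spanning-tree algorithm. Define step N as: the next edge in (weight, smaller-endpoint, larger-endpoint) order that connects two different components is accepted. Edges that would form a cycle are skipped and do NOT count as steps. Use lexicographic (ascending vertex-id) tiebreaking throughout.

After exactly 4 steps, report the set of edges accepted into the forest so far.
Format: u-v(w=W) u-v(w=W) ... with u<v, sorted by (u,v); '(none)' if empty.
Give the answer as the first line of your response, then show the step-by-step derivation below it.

0-7(w=12) 3-4(w=4) 5-6(w=5) 6-7(w=10)

step 1: add edge 3-4 (w=4); MST = {3-4(w=4)}
step 2: add edge 5-6 (w=5); MST = {3-4(w=4) 5-6(w=5)}
step 3: add edge 6-7 (w=10); MST = {3-4(w=4) 5-6(w=5) 6-7(w=10)}
step 4: add edge 0-7 (w=12); MST = {0-7(w=12) 3-4(w=4) 5-6(w=5) 6-7(w=10)}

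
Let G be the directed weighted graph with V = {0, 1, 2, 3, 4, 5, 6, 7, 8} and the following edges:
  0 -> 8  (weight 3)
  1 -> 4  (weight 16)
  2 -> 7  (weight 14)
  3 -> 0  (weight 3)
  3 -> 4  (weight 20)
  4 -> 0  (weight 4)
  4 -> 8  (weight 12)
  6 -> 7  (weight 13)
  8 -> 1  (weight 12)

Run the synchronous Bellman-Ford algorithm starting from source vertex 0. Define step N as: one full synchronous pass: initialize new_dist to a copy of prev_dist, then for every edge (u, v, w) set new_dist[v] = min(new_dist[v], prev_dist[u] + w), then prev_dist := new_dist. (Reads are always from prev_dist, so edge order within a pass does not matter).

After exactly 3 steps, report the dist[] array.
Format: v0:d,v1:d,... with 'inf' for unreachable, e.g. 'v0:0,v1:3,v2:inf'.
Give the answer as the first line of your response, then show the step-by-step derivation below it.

v0:0,v1:15,v2:inf,v3:inf,v4:31,v5:inf,v6:inf,v7:inf,v8:3

step 1: dist = v0:0,v1:inf,v2:inf,v3:inf,v4:inf,v5:inf,v6:inf,v7:inf,v8:3
step 2: dist = v0:0,v1:15,v2:inf,v3:inf,v4:inf,v5:inf,v6:inf,v7:inf,v8:3
step 3: dist = v0:0,v1:15,v2:inf,v3:inf,v4:31,v5:inf,v6:inf,v7:inf,v8:3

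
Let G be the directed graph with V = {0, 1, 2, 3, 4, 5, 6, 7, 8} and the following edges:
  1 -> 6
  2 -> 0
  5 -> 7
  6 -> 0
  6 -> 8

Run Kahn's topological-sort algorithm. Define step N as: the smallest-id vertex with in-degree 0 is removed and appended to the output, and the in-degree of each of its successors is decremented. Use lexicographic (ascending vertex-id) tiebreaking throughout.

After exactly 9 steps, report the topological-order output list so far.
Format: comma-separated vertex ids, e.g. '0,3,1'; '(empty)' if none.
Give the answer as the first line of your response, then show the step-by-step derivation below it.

1,2,3,4,5,6,0,7,8

step 1: output 1; order=[1]; indeg=(2,0,0,0,0,0,0,1,1)
step 2: output 2; order=[1,2]; indeg=(1,0,0,0,0,0,0,1,1)
step 3: output 3; order=[1,2,3]; indeg=(1,0,0,0,0,0,0,1,1)
step 4: output 4; order=[1,2,3,4]; indeg=(1,0,0,0,0,0,0,1,1)
step 5: output 5; order=[1,2,3,4,5]; indeg=(1,0,0,0,0,0,0,0,1)
step 6: output 6; order=[1,2,3,4,5,6]; indeg=(0,0,0,0,0,0,0,0,0)
step 7: output 0; order=[1,2,3,4,5,6,0]; indeg=(0,0,0,0,0,0,0,0,0)
step 8: output 7; order=[1,2,3,4,5,6,0,7]; indeg=(0,0,0,0,0,0,0,0,0)
step 9: output 8; order=[1,2,3,4,5,6,0,7,8]; indeg=(0,0,0,0,0,0,0,0,0)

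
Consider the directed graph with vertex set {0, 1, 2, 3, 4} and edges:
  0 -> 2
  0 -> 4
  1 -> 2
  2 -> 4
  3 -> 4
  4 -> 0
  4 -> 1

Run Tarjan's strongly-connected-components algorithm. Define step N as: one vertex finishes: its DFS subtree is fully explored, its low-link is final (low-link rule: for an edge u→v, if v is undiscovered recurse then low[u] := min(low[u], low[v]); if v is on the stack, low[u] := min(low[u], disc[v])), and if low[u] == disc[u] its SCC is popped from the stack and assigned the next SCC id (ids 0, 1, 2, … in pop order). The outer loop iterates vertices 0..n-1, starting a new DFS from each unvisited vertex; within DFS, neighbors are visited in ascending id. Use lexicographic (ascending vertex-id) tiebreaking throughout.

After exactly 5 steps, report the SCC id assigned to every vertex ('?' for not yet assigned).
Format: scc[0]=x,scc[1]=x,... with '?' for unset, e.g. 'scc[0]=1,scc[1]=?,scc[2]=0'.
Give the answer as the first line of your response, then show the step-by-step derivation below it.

scc[0]=0,scc[1]=0,scc[2]=0,scc[3]=1,scc[4]=0

step 1: low=(low[0]=0,low[1]=1,low[2]=1,low[3]=?,low[4]=0); scc=(scc[0]=?,scc[1]=?,scc[2]=?,scc[3]=?,scc[4]=?)
step 2: low=(low[0]=0,low[1]=1,low[2]=1,low[3]=?,low[4]=0); scc=(scc[0]=?,scc[1]=?,scc[2]=?,scc[3]=?,scc[4]=?)
step 3: low=(low[0]=0,low[1]=1,low[2]=0,low[3]=?,low[4]=0); scc=(scc[0]=?,scc[1]=?,scc[2]=?,scc[3]=?,scc[4]=?)
step 4: low=(low[0]=0,low[1]=1,low[2]=0,low[3]=?,low[4]=0); scc=(scc[0]=0,scc[1]=0,scc[2]=0,scc[3]=?,scc[4]=0)
step 5: low=(low[0]=0,low[1]=1,low[2]=0,low[3]=4,low[4]=0); scc=(scc[0]=0,scc[1]=0,scc[2]=0,scc[3]=1,scc[4]=0)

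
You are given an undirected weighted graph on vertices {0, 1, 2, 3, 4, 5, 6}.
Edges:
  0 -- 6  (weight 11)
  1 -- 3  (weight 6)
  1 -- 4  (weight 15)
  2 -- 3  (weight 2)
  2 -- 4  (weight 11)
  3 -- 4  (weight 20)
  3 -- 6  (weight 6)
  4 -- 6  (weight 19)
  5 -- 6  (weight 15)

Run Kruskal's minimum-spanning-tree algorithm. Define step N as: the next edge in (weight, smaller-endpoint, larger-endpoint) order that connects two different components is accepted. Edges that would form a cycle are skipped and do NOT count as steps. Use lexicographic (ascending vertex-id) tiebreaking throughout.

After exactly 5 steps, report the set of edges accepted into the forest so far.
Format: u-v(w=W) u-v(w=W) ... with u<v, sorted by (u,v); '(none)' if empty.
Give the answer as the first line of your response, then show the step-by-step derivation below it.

0-6(w=11) 1-3(w=6) 2-3(w=2) 2-4(w=11) 3-6(w=6)

step 1: add edge 2-3 (w=2); MST = {2-3(w=2)}
step 2: add edge 1-3 (w=6); MST = {1-3(w=6) 2-3(w=2)}
step 3: add edge 3-6 (w=6); MST = {1-3(w=6) 2-3(w=2) 3-6(w=6)}
step 4: add edge 0-6 (w=11); MST = {0-6(w=11) 1-3(w=6) 2-3(w=2) 3-6(w=6)}
step 5: add edge 2-4 (w=11); MST = {0-6(w=11) 1-3(w=6) 2-3(w=2) 2-4(w=11) 3-6(w=6)}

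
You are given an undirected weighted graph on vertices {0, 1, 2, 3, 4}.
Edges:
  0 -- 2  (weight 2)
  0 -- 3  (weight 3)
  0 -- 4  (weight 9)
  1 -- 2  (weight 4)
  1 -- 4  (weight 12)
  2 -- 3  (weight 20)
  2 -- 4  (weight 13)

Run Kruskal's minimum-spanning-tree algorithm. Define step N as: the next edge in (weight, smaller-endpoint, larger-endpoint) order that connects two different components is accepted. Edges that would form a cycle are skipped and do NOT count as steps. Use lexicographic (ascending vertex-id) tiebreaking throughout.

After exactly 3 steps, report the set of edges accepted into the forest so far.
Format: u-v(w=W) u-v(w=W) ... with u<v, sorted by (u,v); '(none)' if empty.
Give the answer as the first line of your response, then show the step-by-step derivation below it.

0-2(w=2) 0-3(w=3) 1-2(w=4)

step 1: add edge 0-2 (w=2); MST = {0-2(w=2)}
step 2: add edge 0-3 (w=3); MST = {0-2(w=2) 0-3(w=3)}
step 3: add edge 1-2 (w=4); MST = {0-2(w=2) 0-3(w=3) 1-2(w=4)}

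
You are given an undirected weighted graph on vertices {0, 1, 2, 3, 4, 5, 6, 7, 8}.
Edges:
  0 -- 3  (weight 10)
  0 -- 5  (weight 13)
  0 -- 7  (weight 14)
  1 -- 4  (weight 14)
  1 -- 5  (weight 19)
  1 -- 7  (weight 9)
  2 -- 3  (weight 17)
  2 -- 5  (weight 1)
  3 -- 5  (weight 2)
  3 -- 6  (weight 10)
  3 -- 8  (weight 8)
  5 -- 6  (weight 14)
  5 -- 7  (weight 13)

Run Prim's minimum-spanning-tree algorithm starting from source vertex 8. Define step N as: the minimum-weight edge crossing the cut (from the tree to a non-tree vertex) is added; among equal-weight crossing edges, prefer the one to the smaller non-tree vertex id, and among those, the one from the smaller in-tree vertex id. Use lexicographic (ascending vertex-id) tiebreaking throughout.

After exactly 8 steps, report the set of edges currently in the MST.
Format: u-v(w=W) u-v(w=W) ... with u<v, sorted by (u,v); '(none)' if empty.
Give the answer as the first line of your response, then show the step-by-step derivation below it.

0-3(w=10) 1-4(w=14) 1-7(w=9) 2-5(w=1) 3-5(w=2) 3-6(w=10) 3-8(w=8) 5-7(w=13)

step 1: add edge 3-8 (w=8); MST = {3-8(w=8)}
step 2: add edge 3-5 (w=2); MST = {3-5(w=2) 3-8(w=8)}
step 3: add edge 2-5 (w=1); MST = {2-5(w=1) 3-5(w=2) 3-8(w=8)}
step 4: add edge 0-3 (w=10); MST = {0-3(w=10) 2-5(w=1) 3-5(w=2) 3-8(w=8)}
step 5: add edge 3-6 (w=10); MST = {0-3(w=10) 2-5(w=1) 3-5(w=2) 3-6(w=10) 3-8(w=8)}
step 6: add edge 5-7 (w=13); MST = {0-3(w=10) 2-5(w=1) 3-5(w=2) 3-6(w=10) 3-8(w=8) 5-7(w=13)}
step 7: add edge 1-7 (w=9); MST = {0-3(w=10) 1-7(w=9) 2-5(w=1) 3-5(w=2) 3-6(w=10) 3-8(w=8) 5-7(w=13)}
step 8: add edge 1-4 (w=14); MST = {0-3(w=10) 1-4(w=14) 1-7(w=9) 2-5(w=1) 3-5(w=2) 3-6(w=10) 3-8(w=8) 5-7(w=13)}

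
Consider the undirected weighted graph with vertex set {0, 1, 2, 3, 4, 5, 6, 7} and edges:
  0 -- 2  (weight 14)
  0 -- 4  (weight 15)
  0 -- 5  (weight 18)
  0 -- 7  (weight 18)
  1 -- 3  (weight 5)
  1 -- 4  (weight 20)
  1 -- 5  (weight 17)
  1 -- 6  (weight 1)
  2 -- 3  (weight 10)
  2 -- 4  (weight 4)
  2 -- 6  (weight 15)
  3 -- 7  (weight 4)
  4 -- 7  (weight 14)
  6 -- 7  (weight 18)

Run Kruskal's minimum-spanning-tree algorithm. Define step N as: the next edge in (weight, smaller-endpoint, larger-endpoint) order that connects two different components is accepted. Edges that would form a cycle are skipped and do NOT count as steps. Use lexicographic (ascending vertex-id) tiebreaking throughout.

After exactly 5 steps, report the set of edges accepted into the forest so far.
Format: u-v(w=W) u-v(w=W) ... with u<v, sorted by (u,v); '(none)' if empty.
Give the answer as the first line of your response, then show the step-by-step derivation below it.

1-3(w=5) 1-6(w=1) 2-3(w=10) 2-4(w=4) 3-7(w=4)

step 1: add edge 1-6 (w=1); MST = {1-6(w=1)}
step 2: add edge 2-4 (w=4); MST = {1-6(w=1) 2-4(w=4)}
step 3: add edge 3-7 (w=4); MST = {1-6(w=1) 2-4(w=4) 3-7(w=4)}
step 4: add edge 1-3 (w=5); MST = {1-3(w=5) 1-6(w=1) 2-4(w=4) 3-7(w=4)}
step 5: add edge 2-3 (w=10); MST = {1-3(w=5) 1-6(w=1) 2-3(w=10) 2-4(w=4) 3-7(w=4)}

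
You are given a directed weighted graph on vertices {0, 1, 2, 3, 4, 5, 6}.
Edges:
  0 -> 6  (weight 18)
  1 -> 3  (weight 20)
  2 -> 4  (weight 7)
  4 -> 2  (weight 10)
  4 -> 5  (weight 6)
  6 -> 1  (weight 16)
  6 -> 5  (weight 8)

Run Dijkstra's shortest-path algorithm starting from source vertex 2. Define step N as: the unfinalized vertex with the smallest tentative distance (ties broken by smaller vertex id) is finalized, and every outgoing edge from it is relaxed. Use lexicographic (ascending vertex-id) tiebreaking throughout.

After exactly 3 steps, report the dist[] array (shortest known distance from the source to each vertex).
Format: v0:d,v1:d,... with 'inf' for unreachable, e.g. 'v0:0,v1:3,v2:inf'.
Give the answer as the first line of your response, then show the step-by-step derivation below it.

v0:inf,v1:inf,v2:0,v3:inf,v4:7,v5:13,v6:inf

step 1: dist = v0:inf,v1:inf,v2:0,v3:inf,v4:7,v5:inf,v6:inf
step 2: dist = v0:inf,v1:inf,v2:0,v3:inf,v4:7,v5:13,v6:inf
step 3: dist = v0:inf,v1:inf,v2:0,v3:inf,v4:7,v5:13,v6:inf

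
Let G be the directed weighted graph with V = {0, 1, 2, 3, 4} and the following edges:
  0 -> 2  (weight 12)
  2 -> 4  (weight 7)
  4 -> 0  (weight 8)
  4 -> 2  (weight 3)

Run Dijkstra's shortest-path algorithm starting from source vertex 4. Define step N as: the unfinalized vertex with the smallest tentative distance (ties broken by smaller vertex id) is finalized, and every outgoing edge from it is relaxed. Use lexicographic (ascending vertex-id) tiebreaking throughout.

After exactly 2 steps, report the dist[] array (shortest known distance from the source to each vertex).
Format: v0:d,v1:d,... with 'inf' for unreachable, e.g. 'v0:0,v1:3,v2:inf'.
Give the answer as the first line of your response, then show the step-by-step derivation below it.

v0:8,v1:inf,v2:3,v3:inf,v4:0

step 1: dist = v0:8,v1:inf,v2:3,v3:inf,v4:0
step 2: dist = v0:8,v1:inf,v2:3,v3:inf,v4:0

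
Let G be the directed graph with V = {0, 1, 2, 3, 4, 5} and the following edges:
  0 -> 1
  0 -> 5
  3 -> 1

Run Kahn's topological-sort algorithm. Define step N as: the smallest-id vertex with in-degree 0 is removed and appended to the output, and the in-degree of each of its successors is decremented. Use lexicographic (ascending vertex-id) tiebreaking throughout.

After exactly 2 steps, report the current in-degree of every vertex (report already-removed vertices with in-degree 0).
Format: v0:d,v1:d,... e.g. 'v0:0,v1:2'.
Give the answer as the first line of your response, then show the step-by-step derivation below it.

v0:0,v1:1,v2:0,v3:0,v4:0,v5:0

step 1: output 0; order=[0]; indeg=(0,1,0,0,0,0)
step 2: output 2; order=[0,2]; indeg=(0,1,0,0,0,0)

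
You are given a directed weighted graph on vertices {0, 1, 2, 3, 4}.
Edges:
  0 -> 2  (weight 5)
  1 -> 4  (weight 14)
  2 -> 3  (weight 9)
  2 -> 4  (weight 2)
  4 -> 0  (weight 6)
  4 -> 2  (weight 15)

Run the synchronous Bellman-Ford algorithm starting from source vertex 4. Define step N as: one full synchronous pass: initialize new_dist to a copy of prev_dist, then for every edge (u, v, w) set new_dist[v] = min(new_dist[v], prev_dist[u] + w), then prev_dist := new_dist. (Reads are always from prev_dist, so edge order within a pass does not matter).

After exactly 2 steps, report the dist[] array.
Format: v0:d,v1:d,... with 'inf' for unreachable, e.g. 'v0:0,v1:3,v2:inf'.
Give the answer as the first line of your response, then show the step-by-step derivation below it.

v0:6,v1:inf,v2:11,v3:24,v4:0

step 1: dist = v0:6,v1:inf,v2:15,v3:inf,v4:0
step 2: dist = v0:6,v1:inf,v2:11,v3:24,v4:0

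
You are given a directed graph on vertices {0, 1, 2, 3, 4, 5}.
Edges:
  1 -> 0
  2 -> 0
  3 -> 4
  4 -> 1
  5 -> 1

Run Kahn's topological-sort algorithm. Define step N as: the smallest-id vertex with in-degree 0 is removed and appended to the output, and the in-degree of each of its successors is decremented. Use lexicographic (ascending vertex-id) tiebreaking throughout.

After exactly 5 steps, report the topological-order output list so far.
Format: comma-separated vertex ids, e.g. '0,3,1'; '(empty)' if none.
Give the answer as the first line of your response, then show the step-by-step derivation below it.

2,3,4,5,1

step 1: output 2; order=[2]; indeg=(1,2,0,0,1,0)
step 2: output 3; order=[2,3]; indeg=(1,2,0,0,0,0)
step 3: output 4; order=[2,3,4]; indeg=(1,1,0,0,0,0)
step 4: output 5; order=[2,3,4,5]; indeg=(1,0,0,0,0,0)
step 5: output 1; order=[2,3,4,5,1]; indeg=(0,0,0,0,0,0)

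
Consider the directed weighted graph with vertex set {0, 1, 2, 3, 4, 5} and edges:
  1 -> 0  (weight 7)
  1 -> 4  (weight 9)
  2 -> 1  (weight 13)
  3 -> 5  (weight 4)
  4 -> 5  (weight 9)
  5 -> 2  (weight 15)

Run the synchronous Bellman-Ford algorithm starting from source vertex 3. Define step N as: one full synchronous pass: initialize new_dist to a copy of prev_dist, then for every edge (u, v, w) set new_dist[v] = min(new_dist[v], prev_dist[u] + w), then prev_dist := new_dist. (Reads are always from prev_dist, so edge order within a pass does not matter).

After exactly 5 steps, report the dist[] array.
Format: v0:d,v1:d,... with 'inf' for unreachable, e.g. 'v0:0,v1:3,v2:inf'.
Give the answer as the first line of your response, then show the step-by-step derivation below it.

v0:39,v1:32,v2:19,v3:0,v4:41,v5:4

step 1: dist = v0:inf,v1:inf,v2:inf,v3:0,v4:inf,v5:4
step 2: dist = v0:inf,v1:inf,v2:19,v3:0,v4:inf,v5:4
step 3: dist = v0:inf,v1:32,v2:19,v3:0,v4:inf,v5:4
step 4: dist = v0:39,v1:32,v2:19,v3:0,v4:41,v5:4
step 5: dist = v0:39,v1:32,v2:19,v3:0,v4:41,v5:4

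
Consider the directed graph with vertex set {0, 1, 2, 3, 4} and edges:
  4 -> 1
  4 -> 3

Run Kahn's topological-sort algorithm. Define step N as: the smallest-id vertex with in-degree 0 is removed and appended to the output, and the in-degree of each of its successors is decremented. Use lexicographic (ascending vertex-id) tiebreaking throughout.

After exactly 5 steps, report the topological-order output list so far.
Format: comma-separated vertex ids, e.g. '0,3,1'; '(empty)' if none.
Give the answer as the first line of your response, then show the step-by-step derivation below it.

0,2,4,1,3

step 1: output 0; order=[0]; indeg=(0,1,0,1,0)
step 2: output 2; order=[0,2]; indeg=(0,1,0,1,0)
step 3: output 4; order=[0,2,4]; indeg=(0,0,0,0,0)
step 4: output 1; order=[0,2,4,1]; indeg=(0,0,0,0,0)
step 5: output 3; order=[0,2,4,1,3]; indeg=(0,0,0,0,0)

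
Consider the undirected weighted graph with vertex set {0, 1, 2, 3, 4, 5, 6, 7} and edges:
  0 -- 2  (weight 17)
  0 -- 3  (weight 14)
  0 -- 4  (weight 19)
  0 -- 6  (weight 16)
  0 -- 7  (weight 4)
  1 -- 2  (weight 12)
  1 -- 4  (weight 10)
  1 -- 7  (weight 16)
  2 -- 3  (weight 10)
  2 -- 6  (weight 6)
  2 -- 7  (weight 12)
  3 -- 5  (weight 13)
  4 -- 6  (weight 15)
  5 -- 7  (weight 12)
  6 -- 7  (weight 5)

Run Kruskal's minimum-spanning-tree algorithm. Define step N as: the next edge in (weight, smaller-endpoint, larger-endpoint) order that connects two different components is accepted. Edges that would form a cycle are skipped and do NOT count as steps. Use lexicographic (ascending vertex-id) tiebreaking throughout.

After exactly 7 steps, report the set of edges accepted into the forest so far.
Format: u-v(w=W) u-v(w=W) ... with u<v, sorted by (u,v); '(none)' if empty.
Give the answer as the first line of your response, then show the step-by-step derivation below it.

0-7(w=4) 1-2(w=12) 1-4(w=10) 2-3(w=10) 2-6(w=6) 5-7(w=12) 6-7(w=5)

step 1: add edge 0-7 (w=4); MST = {0-7(w=4)}
step 2: add edge 6-7 (w=5); MST = {0-7(w=4) 6-7(w=5)}
step 3: add edge 2-6 (w=6); MST = {0-7(w=4) 2-6(w=6) 6-7(w=5)}
step 4: add edge 1-4 (w=10); MST = {0-7(w=4) 1-4(w=10) 2-6(w=6) 6-7(w=5)}
step 5: add edge 2-3 (w=10); MST = {0-7(w=4) 1-4(w=10) 2-3(w=10) 2-6(w=6) 6-7(w=5)}
step 6: add edge 1-2 (w=12); MST = {0-7(w=4) 1-2(w=12) 1-4(w=10) 2-3(w=10) 2-6(w=6) 6-7(w=5)}
step 7: add edge 5-7 (w=12); MST = {0-7(w=4) 1-2(w=12) 1-4(w=10) 2-3(w=10) 2-6(w=6) 5-7(w=12) 6-7(w=5)}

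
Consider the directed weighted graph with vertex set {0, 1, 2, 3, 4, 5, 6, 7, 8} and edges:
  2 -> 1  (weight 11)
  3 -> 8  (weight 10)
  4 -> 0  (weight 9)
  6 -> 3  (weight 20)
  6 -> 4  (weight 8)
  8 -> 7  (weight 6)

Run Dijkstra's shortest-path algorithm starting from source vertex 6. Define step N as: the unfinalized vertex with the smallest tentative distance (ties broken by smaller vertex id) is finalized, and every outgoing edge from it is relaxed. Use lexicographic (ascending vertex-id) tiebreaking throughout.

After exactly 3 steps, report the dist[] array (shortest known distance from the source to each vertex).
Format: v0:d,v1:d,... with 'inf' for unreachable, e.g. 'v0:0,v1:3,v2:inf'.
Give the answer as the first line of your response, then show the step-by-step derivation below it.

v0:17,v1:inf,v2:inf,v3:20,v4:8,v5:inf,v6:0,v7:inf,v8:inf

step 1: dist = v0:inf,v1:inf,v2:inf,v3:20,v4:8,v5:inf,v6:0,v7:inf,v8:inf
step 2: dist = v0:17,v1:inf,v2:inf,v3:20,v4:8,v5:inf,v6:0,v7:inf,v8:inf
step 3: dist = v0:17,v1:inf,v2:inf,v3:20,v4:8,v5:inf,v6:0,v7:inf,v8:inf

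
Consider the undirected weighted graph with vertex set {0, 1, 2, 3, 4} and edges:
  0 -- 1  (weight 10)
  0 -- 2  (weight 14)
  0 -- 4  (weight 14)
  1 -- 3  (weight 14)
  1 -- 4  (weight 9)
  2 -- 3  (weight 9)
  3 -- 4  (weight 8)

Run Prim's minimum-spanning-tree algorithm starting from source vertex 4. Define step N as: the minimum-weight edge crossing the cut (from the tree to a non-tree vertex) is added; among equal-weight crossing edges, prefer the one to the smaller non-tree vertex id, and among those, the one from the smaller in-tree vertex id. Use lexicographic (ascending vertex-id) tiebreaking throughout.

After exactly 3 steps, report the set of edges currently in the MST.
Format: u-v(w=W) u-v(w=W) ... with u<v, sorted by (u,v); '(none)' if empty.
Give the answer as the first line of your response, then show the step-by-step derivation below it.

1-4(w=9) 2-3(w=9) 3-4(w=8)

step 1: add edge 3-4 (w=8); MST = {3-4(w=8)}
step 2: add edge 1-4 (w=9); MST = {1-4(w=9) 3-4(w=8)}
step 3: add edge 2-3 (w=9); MST = {1-4(w=9) 2-3(w=9) 3-4(w=8)}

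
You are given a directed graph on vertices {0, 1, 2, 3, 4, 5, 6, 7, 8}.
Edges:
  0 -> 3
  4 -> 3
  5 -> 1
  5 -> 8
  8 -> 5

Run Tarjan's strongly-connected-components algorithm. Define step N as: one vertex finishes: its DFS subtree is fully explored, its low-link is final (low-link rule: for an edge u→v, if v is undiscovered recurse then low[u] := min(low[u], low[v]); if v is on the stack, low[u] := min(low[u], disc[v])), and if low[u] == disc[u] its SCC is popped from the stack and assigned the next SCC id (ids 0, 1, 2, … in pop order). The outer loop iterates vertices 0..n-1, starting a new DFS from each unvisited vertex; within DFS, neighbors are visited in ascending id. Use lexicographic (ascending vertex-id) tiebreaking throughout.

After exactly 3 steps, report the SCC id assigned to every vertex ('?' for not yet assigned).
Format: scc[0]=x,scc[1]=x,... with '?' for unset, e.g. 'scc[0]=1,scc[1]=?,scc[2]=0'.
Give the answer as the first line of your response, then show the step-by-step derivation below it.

scc[0]=1,scc[1]=2,scc[2]=?,scc[3]=0,scc[4]=?,scc[5]=?,scc[6]=?,scc[7]=?,scc[8]=?

step 1: low=(low[0]=0,low[1]=?,low[2]=?,low[3]=1,low[4]=?,low[5]=?,low[6]=?,low[7]=?,low[8]=?); scc=(scc[0]=?,scc[1]=?,scc[2]=?,scc[3]=0,scc[4]=?,scc[5]=?,scc[6]=?,scc[7]=?,scc[8]=?)
step 2: low=(low[0]=0,low[1]=?,low[2]=?,low[3]=1,low[4]=?,low[5]=?,low[6]=?,low[7]=?,low[8]=?); scc=(scc[0]=1,scc[1]=?,scc[2]=?,scc[3]=0,scc[4]=?,scc[5]=?,scc[6]=?,scc[7]=?,scc[8]=?)
step 3: low=(low[0]=0,low[1]=2,low[2]=?,low[3]=1,low[4]=?,low[5]=?,low[6]=?,low[7]=?,low[8]=?); scc=(scc[0]=1,scc[1]=2,scc[2]=?,scc[3]=0,scc[4]=?,scc[5]=?,scc[6]=?,scc[7]=?,scc[8]=?)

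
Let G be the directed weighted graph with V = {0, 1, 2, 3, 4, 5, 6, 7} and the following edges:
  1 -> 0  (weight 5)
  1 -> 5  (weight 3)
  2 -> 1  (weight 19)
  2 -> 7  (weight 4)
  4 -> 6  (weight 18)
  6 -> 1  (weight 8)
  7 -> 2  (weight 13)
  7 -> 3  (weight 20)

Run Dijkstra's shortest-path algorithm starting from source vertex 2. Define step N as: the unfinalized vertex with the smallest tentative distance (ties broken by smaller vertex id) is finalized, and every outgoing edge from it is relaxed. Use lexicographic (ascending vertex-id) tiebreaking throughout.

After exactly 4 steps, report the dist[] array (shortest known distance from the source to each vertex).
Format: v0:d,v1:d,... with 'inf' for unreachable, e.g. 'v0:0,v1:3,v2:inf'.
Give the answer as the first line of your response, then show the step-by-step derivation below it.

v0:24,v1:19,v2:0,v3:24,v4:inf,v5:22,v6:inf,v7:4

step 1: dist = v0:inf,v1:19,v2:0,v3:inf,v4:inf,v5:inf,v6:inf,v7:4
step 2: dist = v0:inf,v1:19,v2:0,v3:24,v4:inf,v5:inf,v6:inf,v7:4
step 3: dist = v0:24,v1:19,v2:0,v3:24,v4:inf,v5:22,v6:inf,v7:4
step 4: dist = v0:24,v1:19,v2:0,v3:24,v4:inf,v5:22,v6:inf,v7:4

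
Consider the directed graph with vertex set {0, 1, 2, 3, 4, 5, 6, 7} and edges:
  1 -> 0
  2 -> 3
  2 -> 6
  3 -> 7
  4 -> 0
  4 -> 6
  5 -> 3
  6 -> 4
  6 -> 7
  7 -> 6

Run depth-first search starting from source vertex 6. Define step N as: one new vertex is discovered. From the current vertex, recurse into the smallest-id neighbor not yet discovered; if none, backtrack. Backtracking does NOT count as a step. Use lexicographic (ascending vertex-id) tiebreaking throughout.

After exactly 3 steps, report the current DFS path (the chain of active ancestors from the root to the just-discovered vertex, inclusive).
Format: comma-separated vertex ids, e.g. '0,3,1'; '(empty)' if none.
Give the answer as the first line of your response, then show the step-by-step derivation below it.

6,4,0

step 1: discover 6; path=6; order=6
step 2: discover 4; path=6>4; order=6,4
step 3: discover 0; path=6>4>0; order=6,4,0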